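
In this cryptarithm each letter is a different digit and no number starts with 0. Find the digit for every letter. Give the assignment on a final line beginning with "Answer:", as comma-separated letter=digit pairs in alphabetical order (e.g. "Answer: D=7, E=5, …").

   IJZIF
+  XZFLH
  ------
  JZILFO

Step 1. [col 1: F + H ≡ O (mod 10)] no forcing yet in column 1 (carry-in 0); F=2 is free and consistent — try it, so F=2.
Step 2. [col 1: F + H ≡ O (mod 10)] no forcing yet in column 1 (carry-in 0); O=8 is free and consistent — try it, so O=8.
Step 3. [J] the sum has 6 digits but both addends have 5; that extra leading digit J is the final carry, namely 1. So J=1.
Step 4. [col 1: F + H ≡ O (mod 10)] column 1: given F=2, O=8, carry-in 0, and digits 1,2,8 already taken and all letters distinct, F+H≡O (mod 10) forces H=6. So H=6.
Step 5. [col 2: I + L ≡ F (mod 10)] no forcing yet in column 2 (carry-in 0); L=7 is free and consistent — try it. So L=7.
Step 6. [col 2: I + L ≡ F (mod 10)] in column 2 we have I+L≡F with carry-in 0; given L=7, F=2 and digits 1,2,6,7,8 already taken and all letters distinct, that pins I to 5 ⇒ I=5.
Step 7. [col 3: Z + F ≡ L (mod 10)] column 3: given F=2, L=7, carry-in 1, and digits 1,2,5,6,7,8 already taken and all letters distinct, Z+F≡L (mod 10) forces Z=4 ⇒ Z=4.
Step 8. [col 5: I + X ≡ Z (mod 10)] column 5: given I=5, Z=4, carry-in 0, and digits 1,2,4,5,6,7,8 already taken and all letters distinct, I+X≡Z (mod 10) forces X=9 ⇒ X=9.

Answer: F=2, H=6, I=5, J=1, L=7, O=8, X=9, Z=4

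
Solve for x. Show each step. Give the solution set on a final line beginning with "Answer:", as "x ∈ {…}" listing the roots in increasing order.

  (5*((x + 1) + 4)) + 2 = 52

Step 1. [(5*((x + 1) + 4)) + 2 = 52] +2 is outermost — subtract 2 both sides ⇒ sub: 5*((x + 1) + 4) = 50.
Step 2. [5*((x + 1) + 4) = 50] LHS = 5·(…); ÷5 both sides ⇒ div: (x + 1) + 4 = 10.
Step 3. [(x + 1) + 4 = 10] the outer +4 inverts by subtracting 4. So sub: x + 1 = 6.
Step 4. [x + 1 = 6] the outer +1 inverts by subtracting 1. So sub: x = 5.

Answer: x ∈ {5}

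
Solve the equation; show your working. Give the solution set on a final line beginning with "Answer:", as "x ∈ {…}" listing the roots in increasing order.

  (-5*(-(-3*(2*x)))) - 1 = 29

Step 1. [(-5*(-(-3*(2*x)))) - 1 = 29] add 1: x sits inside (… - 1), so sub: -5*(-(-3*(2*x))) = 30.
Step 2. [-5*(-(-3*(2*x))) = 30] LHS = -5·(…); ÷-5 both sides, so div: -(-3*(2*x)) = -6.
Step 3. [-(-3*(2*x)) = -6] LHS negated; negate both sides, so neg: -3*(2*x) = 6.
Step 4. [-3*(2*x) = 6] divide by the outer -3. So div: 2*x = -2.
Step 5. [2*x = -2] LHS = 2·(…); ÷2 both sides, so div: x = -1.

Answer: x ∈ {-1}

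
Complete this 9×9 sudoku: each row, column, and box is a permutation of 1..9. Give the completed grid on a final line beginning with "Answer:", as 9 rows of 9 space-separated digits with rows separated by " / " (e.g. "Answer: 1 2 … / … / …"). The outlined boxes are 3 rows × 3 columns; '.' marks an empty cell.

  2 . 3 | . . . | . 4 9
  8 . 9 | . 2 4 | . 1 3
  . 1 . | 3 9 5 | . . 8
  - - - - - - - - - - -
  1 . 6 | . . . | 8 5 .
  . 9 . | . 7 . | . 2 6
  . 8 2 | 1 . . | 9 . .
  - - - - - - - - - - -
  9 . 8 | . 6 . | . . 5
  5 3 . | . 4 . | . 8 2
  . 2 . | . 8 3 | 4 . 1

Step 1. [r9c3∈{7}] r9c3 has the single candidate 7 ⇒ r9c3=7.
Step 2. [r8c7∈{6,7}] across row 8, 6 lands solely at r8c7. So r8c7=6.
Step 3. [r7c6∈{1,2,7}] in row 7, 1 fits only at r7c6, so r7c6=1.
Step 4. [r7c4∈{2,7}] r7c4 is the only open cell in row 7 admitting 2. So r7c4=2.
Step 5. [r5c6∈{8}] only 8 remains possible at r5c6, so r5c6=8.
Step 6. [r1c4∈{6,7,8}] in row 1, 8 fits only at r1c4, so r1c4=8.
Step 7. [r2c4∈{6,7}] col 4 places 6 nowhere but r2c4 ⇒ r2c4=6.
Step 8. [r1c2∈{5,6,7}] r1c2 is the only open cell in row 1 admitting 6 ⇒ r1c2=6.
Step 9. [r9c4∈{5,9}] 5 has one home in row 9: r9c4. So r9c4=5.
Step 10. [r5c4∈{4}] r5c4 is down to just 4, so r5c4=4.
Step 11. [r8c4∈{7,9}] 7 has one home in col 4: r8c4. So r8c4=7.
Step 12. [r5c1∈{3}] r5c1 has the single candidate 3, so r5c1=3.
Step 13. [r6c8∈{3,7}] box 6 places 3 nowhere but r6c8, so r6c8=3.
Step 14. [r1c7∈{5,7}] r1c7 is the only open cell in row 1 admitting 5 ⇒ r1c7=5.
Step 15. [r2c7∈{7}] r2c7 is down to just 7. So r2c7=7.
Step 16. [r4c2∈{4,7}] 7 has one home in col 2: r4c2. So r4c2=7.
Step 17. [r6c1∈{4}] r6c1's peers cover all but 4. So r6c1=4.
Step 18. [r4c4∈{9}] r4c4 is down to just 9, so r4c4=9.
Step 19. [r1c6∈{7}] only 7 remains possible at r1c6, so r1c6=7.
Step 20. [r4c9∈{4}] r4c9's peers cover all but 4, so r4c9=4.
Step 21. [r6c6∈{6}] r6c6's peers cover all but 6 ⇒ r6c6=6.
Step 22. [r1c5∈{1}] only 1 remains possible at r1c5, so r1c5=1.
Step 23. [r6c9∈{7}] only 7 remains possible at r6c9, so r6c9=7.
Step 24. [r7c2∈{4}] r7c2's peers cover all but 4 ⇒ r7c2=4.
Step 25. [r8c6∈{9}] nothing but 9 survives at r8c6, so r8c6=9.
Step 26. [r5c3∈{5}] r5c3 has the single candidate 5 ⇒ r5c3=5.
Step 27. [r4c6∈{2}] r4c6 has the single candidate 2, so r4c6=2.
Step 28. [r2c2∈{5}] nothing but 5 survives at r2c2. So r2c2=5.
Step 29. [r4c5∈{3}] r4c5's peers cover all but 3, so r4c5=3.
Step 30. [r3c7∈{2}] r3c7 is down to just 2. So r3c7=2.
Step 31. [r6c5∈{5}] r6c5's peers cover all but 5. So r6c5=5.
Step 32. [r3c3∈{4}] r3c3 has the single candidate 4, so r3c3=4.
Step 33. [r3c8∈{6}] nothing but 6 survives at r3c8. So r3c8=6.
Step 34. [r3c1∈{7}] only 7 remains possible at r3c1. So r3c1=7.
Step 35. [r7c8∈{7}] r7c8 is down to just 7, so r7c8=7.
Step 36. [r5c7∈{1}] only 1 remains possible at r5c7, so r5c7=1.
Step 37. [r8c3∈{1}] nothing but 1 survives at r8c3 ⇒ r8c3=1.
Step 38. [r9c1∈{6}] only 6 remains possible at r9c1 ⇒ r9c1=6.
Step 39. [r7c7∈{3}] r7c7 has the single candidate 3. So r7c7=3.
Step 40. [r9c8∈{9}] r9c8 is down to just 9 ⇒ r9c8=9.

Answer: 2 6 3 8 1 7 5 4 9 / 8 5 9 6 2 4 7 1 3 / 7 1 4 3 9 5 2 6 8 / 1 7 6 9 3 2 8 5 4 / 3 9 5 4 7 8 1 2 6 / 4 8 2 1 5 6 9 3 7 / 9 4 8 2 6 1 3 7 5 / 5 3 1 7 4 9 6 8 2 / 6 2 7 5 8 3 4 9 1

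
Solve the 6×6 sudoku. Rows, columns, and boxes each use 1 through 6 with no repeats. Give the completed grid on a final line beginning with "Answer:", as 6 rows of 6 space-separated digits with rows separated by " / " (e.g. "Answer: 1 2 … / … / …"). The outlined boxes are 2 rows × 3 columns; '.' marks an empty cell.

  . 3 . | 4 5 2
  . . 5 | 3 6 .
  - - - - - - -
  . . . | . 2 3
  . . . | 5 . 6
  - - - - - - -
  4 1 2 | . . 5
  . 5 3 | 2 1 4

Step 1. [r2c2∈{2,4}] row 2 places 4 nowhere but r2c2, so r2c2=4.
Step 2. [r3c3∈{1,4,6}] 4 has one home in row 3: r3c3. So r3c3=4.
Step 3. [r4c3∈{1}] r4c3's peers cover all but 1 ⇒ r4c3=1.
Step 4. [r6c1∈{6}] only 6 remains possible at r6c1, so r6c1=6.
Step 5. [r2c1∈{1,2}] in row 2, 2 fits only at r2c1, so r2c1=2.
Step 6. [r4c5∈{4}] nothing but 4 survives at r4c5. So r4c5=4.
Step 7. [r5c5∈{3}] r5c5's peers cover all but 3, so r5c5=3.
Step 8. [r3c2∈{6}] only 6 remains possible at r3c2, so r3c2=6.
Step 9. [r4c1∈{3}] only 3 remains possible at r4c1. So r4c1=3.
Step 10. [r4c2∈{2}] r4c2 has the single candidate 2, so r4c2=2.
Step 11. [r3c1∈{5}] r3c1 is down to just 5, so r3c1=5.
Step 12. [r1c1∈{1}] nothing but 1 survives at r1c1 ⇒ r1c1=1.
Step 13. [r2c6∈{1}] r2c6's peers cover all but 1, so r2c6=1.
Step 14. [r3c4∈{1}] r3c4 is down to just 1. So r3c4=1.
Step 15. [r1c3∈{6}] only 6 remains possible at r1c3, so r1c3=6.
Step 16. [r5c4∈{6}] nothing but 6 survives at r5c4, so r5c4=6.

Answer: 1 3 6 4 5 2 / 2 4 5 3 6 1 / 5 6 4 1 2 3 / 3 2 1 5 4 6 / 4 1 2 6 3 5 / 6 5 3 2 1 4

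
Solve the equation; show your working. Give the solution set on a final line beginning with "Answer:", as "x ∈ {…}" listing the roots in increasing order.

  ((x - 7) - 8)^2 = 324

Step 1. [((x - 7) - 8)^2 = 324] √ both sides: 324 ≥ 0 gives two branches. So sqrt: (x - 7) - 8 = 18 or -18.
Step 2. [(x - 7) - 8 = 18 or -18] add 8: x sits inside (… - 8). So sub: x - 7 = 26 or -10.
Step 3. [x - 7 = 26 or -10] 7 comes off first (add 7) ⇒ sub: x = 33 or -3.

Answer: x ∈ {-3, 33}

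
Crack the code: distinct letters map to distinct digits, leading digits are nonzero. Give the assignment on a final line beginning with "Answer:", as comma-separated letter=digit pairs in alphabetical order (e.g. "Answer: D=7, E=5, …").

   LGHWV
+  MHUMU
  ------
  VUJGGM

Step 1. [col 1: V + U ≡ M (mod 10)] several values work for M in column 1 (V + U ≡ M (mod 10), carry-in 0); try M=5. So M=5.
Step 2. [col 1: V + U ≡ M (mod 10)] no forcing yet in column 1 (carry-in 0); V=1 is free and consistent — try it. So V=1.
Step 3. [col 1: V + U ≡ M (mod 10)] column 1 reads V+U+carry(0)=M with V=1, M=5; with digits 1,5 already taken and all letters distinct, the only value for U is 4, so U=4.
Step 4. [col 2: W + M ≡ G (mod 10)] G=7 is one option consistent with column 2 (W + M ≡ G (mod 10), carry-in 0) — take it ⇒ G=7.
Step 5. [col 2: W + M ≡ G (mod 10)] from column 2 (M=5, G=7, carry-in 0, digits 1,4,5,7 already taken and all letters distinct): W must equal 2, so W=2.
Step 6. [col 3: H + U ≡ G (mod 10)] column 3 reads H+U+carry(0)=G with U=4, G=7; with digits 1,2,4,5,7 already taken and all letters distinct, the only value for H is 3 ⇒ H=3.
Step 7. [col 4: G + H ≡ J (mod 10)] column 4: given G=7, H=3, carry-in 0, and digits 1,2,3,4,5,7 already taken and all letters distinct, G+H≡J (mod 10) forces J=0, so J=0.
Step 8. [col 5: L + M ≡ U (mod 10)] from column 5 (M=5, U=4, carry-in 1, digits 0,1,2,3,4,5,7 already taken and all letters distinct): L must equal 8, so L=8.

Answer: G=7, H=3, J=0, L=8, M=5, U=4, V=1, W=2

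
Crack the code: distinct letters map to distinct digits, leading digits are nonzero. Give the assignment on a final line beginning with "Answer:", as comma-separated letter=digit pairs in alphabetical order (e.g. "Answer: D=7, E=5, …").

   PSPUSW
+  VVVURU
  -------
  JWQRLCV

Step 1. [J] the sum has 7 digits but both addends have 6; that extra leading digit J is the final carry, namely 1, so J=1.
Step 2. [col 1: W + U ≡ V (mod 10)] U=4 is one option consistent with column 1 (W + U ≡ V (mod 10), carry-in 0) — take it ⇒ U=4.
Step 3. [col 1: W + U ≡ V (mod 10)] no forcing yet in column 1 (carry-in 0); W=3 is free and consistent — try it ⇒ W=3.
Step 4. [col 1: W + U ≡ V (mod 10)] from column 1 (W=3, U=4, carry-in 0, digits 1,3,4 already taken and all letters distinct): V must equal 7, so V=7.
Step 5. [col 2: S + R ≡ C (mod 10)] no forcing yet in column 2 (carry-in 0); R=2 is free and consistent — try it. So R=2.
Step 6. [col 2: S + R ≡ C (mod 10)] C=0 is one option consistent with column 2 (S + R ≡ C (mod 10), carry-in 0) — take it, so C=0.
Step 7. [col 2: S + R ≡ C (mod 10)] column 2: given R=2, C=0, carry-in 0, and digits 0,1,2,3,4,7 already taken and all letters distinct, S+R≡C (mod 10) forces S=8 ⇒ S=8.
Step 8. [col 3: U + U ≡ L (mod 10)] column 3 reads U+U+carry(1)=L with U=4; with digits 0,1,2,3,4,7,8 already taken and all letters distinct, the only value for L is 9, so L=9.
Step 9. [col 4: P + V ≡ R (mod 10)] in column 4 we have P+V≡R with carry-in 0; given V=7, R=2 and digits 0,1,2,3,4,7,8,9 already taken and all letters distinct, that pins P to 5, so P=5.
Step 10. [col 5: S + V ≡ Q (mod 10)] from column 5 (S=8, V=7, carry-in 1, digits 0,1,2,3,4,5,7,8,9 already taken and all letters distinct): Q must equal 6. So Q=6.

Answer: C=0, J=1, L=9, P=5, Q=6, R=2, S=8, U=4, V=7, W=3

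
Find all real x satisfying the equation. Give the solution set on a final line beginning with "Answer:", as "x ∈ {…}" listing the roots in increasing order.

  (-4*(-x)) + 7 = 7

Step 1. [(-4*(-x)) + 7 = 7] subtract 7: x sits inside (… + 7), so sub: -4*(-x) = 0.
Step 2. [-4*(-x) = 0] -4·(inner) — divide through by -4, so div: -x = 0.
Step 3. [-x = 0] leading − — multiply by −1, so neg: x = 0.

Answer: x ∈ {0}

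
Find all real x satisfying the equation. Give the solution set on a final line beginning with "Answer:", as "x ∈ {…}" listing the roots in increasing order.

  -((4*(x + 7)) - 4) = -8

Step 1. [-((4*(x + 7)) - 4) = -8] flip signs both sides ⇒ neg: (4*(x + 7)) - 4 = 8.
Step 2. [(4*(x + 7)) - 4 = 8] common factor 4 (LHS and 8) — divide through, so factor: (x + 7) - 1 = 2.
Step 3. [(x + 7) - 1 = 2] peel the -1: add 1 from each side. So sub: x + 7 = 3.
Step 4. [x + 7 = 3] +7 is outermost — subtract 7 both sides, so sub: x = -4.

Answer: x ∈ {-4}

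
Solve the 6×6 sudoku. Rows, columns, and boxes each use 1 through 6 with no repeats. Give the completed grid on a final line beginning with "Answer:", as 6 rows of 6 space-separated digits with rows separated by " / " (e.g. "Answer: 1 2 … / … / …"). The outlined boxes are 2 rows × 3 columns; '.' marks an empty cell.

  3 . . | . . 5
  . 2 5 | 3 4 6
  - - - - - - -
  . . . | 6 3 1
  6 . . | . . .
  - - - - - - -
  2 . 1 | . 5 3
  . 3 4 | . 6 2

Step 1. [r1c2∈{1,4,6}] in row 1, 4 fits only at r1c2, so r1c2=4.
Step 2. [r4c5∈{2}] r4c5's peers cover all but 2, so r4c5=2.
Step 3. [r4c4∈{4,5}] col 4 places 5 nowhere but r4c4 ⇒ r4c4=5.
Step 4. [r1c4∈{1,2}] 2 has one home in row 1: r1c4. So r1c4=2.
Step 5. [r3c1∈{4,5}] row 3 places 4 nowhere but r3c1 ⇒ r3c1=4.
Step 6. [r3c2∈{5}] r3c2's peers cover all but 5, so r3c2=5.
Step 7. [r1c3∈{6}] r1c3's peers cover all but 6 ⇒ r1c3=6.
Step 8. [r4c3∈{3}] r4c3 is down to just 3. So r4c3=3.
Step 9. [r2c1∈{1}] nothing but 1 survives at r2c1. So r2c1=1.
Step 10. [r5c4∈{4}] r5c4's peers cover all but 4. So r5c4=4.
Step 11. [r4c6∈{4}] r4c6 is down to just 4. So r4c6=4.
Step 12. [r5c2∈{6}] r5c2 is down to just 6, so r5c2=6.
Step 13. [r1c5∈{1}] r1c5's peers cover all but 1. So r1c5=1.
Step 14. [r6c4∈{1}] r6c4's peers cover all but 1, so r6c4=1.
Step 15. [r4c2∈{1}] r4c2's peers cover all but 1 ⇒ r4c2=1.
Step 16. [r3c3∈{2}] r3c3 has the single candidate 2 ⇒ r3c3=2.
Step 17. [r6c1∈{5}] r6c1 has the single candidate 5. So r6c1=5.

Answer: 3 4 6 2 1 5 / 1 2 5 3 4 6 / 4 5 2 6 3 1 / 6 1 3 5 2 4 / 2 6 1 4 5 3 / 5 3 4 1 6 2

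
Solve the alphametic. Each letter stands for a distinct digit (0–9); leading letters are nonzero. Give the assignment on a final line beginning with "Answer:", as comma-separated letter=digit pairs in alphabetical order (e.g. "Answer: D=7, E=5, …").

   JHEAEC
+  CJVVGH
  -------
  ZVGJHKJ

Step 1. [col 1: C + H ≡ J (mod 10)] column 1 (C + H ≡ J (mod 10), carry-in 0) doesn't pin J yet; pick J=5 and continue. So J=5.
Step 2. [col 1: C + H ≡ J (mod 10)] no forcing yet in column 1 (carry-in 0); H=9 is free and consistent — try it, so H=9.
Step 3. [col 1: C + H ≡ J (mod 10)] from column 1 (H=9, J=5, carry-in 0, digits 5,9 already taken and all letters distinct): C must equal 6, so C=6.
Step 4. [col 2: E + G ≡ K (mod 10)] several values work for G in column 2 (E + G ≡ K (mod 10), carry-in 1); try G=4. So G=4.
Step 5. [Z] adding two 6-digit numbers gives at most 6+1 digits, and here it does — Z is that final carry and must be 1 ⇒ Z=1.
Step 6. [col 2: E + G ≡ K (mod 10)] column 2 (E + G ≡ K (mod 10), carry-in 1) doesn't pin K yet; pick K=8 and continue. So K=8.
Step 7. [col 2: E + G ≡ K (mod 10)] from column 2 (G=4, K=8, carry-in 1, digits 1,4,5,6,8,9 already taken and all letters distinct): E must equal 3. So E=3.
Step 8. [col 3: A + V ≡ H (mod 10)] several values work for V in column 3 (A + V ≡ H (mod 10), carry-in 0); try V=2. So V=2.
Step 9. [col 3: A + V ≡ H (mod 10)] column 3: given V=2, H=9, carry-in 0, and digits 1,2,3,4,5,6,8,9 already taken and all letters distinct, A+V≡H (mod 10) forces A=7, so A=7.

Answer: A=7, C=6, E=3, G=4, H=9, J=5, K=8, V=2, Z=1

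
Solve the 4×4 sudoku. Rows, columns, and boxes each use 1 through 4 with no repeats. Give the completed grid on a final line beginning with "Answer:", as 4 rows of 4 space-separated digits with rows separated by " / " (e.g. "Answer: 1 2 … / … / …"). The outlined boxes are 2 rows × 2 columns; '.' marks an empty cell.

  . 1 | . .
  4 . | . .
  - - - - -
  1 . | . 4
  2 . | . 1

Step 1. [r4c3∈{3}] only 3 remains possible at r4c3 ⇒ r4c3=3.
Step 2. [r2c2∈{2,3}] 2 has one home in col 2: r2c2. So r2c2=2.
Step 3. [r1c4∈{2,3}] across col 4, 2 lands solely at r1c4. So r1c4=2.
Step 4. [r1c3∈{4}] only 4 remains possible at r1c3, so r1c3=4.
Step 5. [r2c4∈{3}] nothing but 3 survives at r2c4, so r2c4=3.
Step 6. [r3c2∈{3}] nothing but 3 survives at r3c2. So r3c2=3.
Step 7. [r1c1∈{3}] r1c1 is down to just 3, so r1c1=3.
Step 8. [r3c3∈{2}] nothing but 2 survives at r3c3. So r3c3=2.
Step 9. [r2c3∈{1}] nothing but 1 survives at r2c3 ⇒ r2c3=1.
Step 10. [r4c2∈{4}] nothing but 4 survives at r4c2. So r4c2=4.

Answer: 3 1 4 2 / 4 2 1 3 / 1 3 2 4 / 2 4 3 1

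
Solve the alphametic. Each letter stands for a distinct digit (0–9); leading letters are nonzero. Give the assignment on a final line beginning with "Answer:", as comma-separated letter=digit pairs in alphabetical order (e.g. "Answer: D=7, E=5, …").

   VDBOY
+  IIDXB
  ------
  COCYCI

Step 1. [col 1: Y + B ≡ I (mod 10)] several values work for B in column 1 (Y + B ≡ I (mod 10), carry-in 0); try B=2. So B=2.
Step 2. [col 1: Y + B ≡ I (mod 10)] no forcing yet in column 1 (carry-in 0); I=8 is free and consistent — try it ⇒ I=8.
Step 3. [col 1: Y + B ≡ I (mod 10)] column 1: given B=2, I=8, carry-in 0, and digits 2,8 already taken and all letters distinct, Y+B≡I (mod 10) forces Y=6 ⇒ Y=6.
Step 4. [col 2: O + X ≡ C (mod 10)] no forcing yet in column 2 (carry-in 0); X=7 is free and consistent — try it. So X=7.
Step 5. [col 2: O + X ≡ C (mod 10)] several values work for C in column 2 (O + X ≡ C (mod 10), carry-in 0); try C=1. So C=1.
Step 6. [col 2: O + X ≡ C (mod 10)] from column 2 (X=7, C=1, carry-in 0, digits 1,2,6,7,8 already taken and all letters distinct): O must equal 4 ⇒ O=4.
Step 7. [col 3: B + D ≡ Y (mod 10)] column 3 reads B+D+carry(1)=Y with B=2, Y=6; with digits 1,2,4,6,7,8 already taken and all letters distinct, the only value for D is 3 ⇒ D=3.
Step 8. [col 5: V + I ≡ O (mod 10)] column 5: given I=8, O=4, carry-in 1, and digits 1,2,3,4,6,7,8 already taken and all letters distinct, V+I≡O (mod 10) forces V=5, so V=5.

Answer: B=2, C=1, D=3, I=8, O=4, V=5, X=7, Y=6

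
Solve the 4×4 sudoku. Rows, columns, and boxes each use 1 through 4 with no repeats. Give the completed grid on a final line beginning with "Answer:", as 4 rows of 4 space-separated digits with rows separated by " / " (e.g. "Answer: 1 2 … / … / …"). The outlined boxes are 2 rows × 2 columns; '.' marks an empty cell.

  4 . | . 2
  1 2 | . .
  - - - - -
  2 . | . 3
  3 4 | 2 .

Step 1. [r1c3∈{1,3}] row 1 places 1 nowhere but r1c3 ⇒ r1c3=1.
Step 2. [r2c4∈{4}] only 4 remains possible at r2c4 ⇒ r2c4=4.
Step 3. [r3c2∈{1}] nothing but 1 survives at r3c2, so r3c2=1.
Step 4. [r2c3∈{3}] only 3 remains possible at r2c3 ⇒ r2c3=3.
Step 5. [r4c4∈{1}] r4c4 is down to just 1 ⇒ r4c4=1.
Step 6. [r1c2∈{3}] nothing but 3 survives at r1c2 ⇒ r1c2=3.
Step 7. [r3c3∈{4}] nothing but 4 survives at r3c3 ⇒ r3c3=4.

Answer: 4 3 1 2 / 1 2 3 4 / 2 1 4 3 / 3 4 2 1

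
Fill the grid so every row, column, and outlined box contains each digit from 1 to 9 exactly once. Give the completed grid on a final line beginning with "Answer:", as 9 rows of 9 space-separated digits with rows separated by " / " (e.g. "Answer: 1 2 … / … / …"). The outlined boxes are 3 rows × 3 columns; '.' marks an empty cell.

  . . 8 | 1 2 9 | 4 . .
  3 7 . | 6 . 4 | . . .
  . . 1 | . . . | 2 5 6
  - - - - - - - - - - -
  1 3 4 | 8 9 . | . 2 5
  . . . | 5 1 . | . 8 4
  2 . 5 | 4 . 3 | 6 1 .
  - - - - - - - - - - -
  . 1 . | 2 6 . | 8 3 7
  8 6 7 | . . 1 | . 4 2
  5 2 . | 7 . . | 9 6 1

Step 1. [r5c2∈{9}] r5c2's peers cover all but 9, so r5c2=9.
Step 2. [r5c1∈{6,7}] across col 1, 7 lands solely at r5c1. So r5c1=7.
Step 3. [r3c1∈{4,9}] in row 3, 9 fits only at r3c1 ⇒ r3c1=9.
Step 4. [r9c5∈{3,4,8}] across row 9, 4 lands solely at r9c5 ⇒ r9c5=4.
Step 5. [r6c5∈{7}] r6c5's peers cover all but 7, so r6c5=7.
Step 6. [r2c9∈{8,9}] col 9 places 8 nowhere but r2c9 ⇒ r2c9=8.
Step 7. [r3c5∈{3,8}] r3c5 is the only open cell in col 5 admitting 8 ⇒ r3c5=8.
Step 8. [r8c5∈{3,5}] col 5 places 3 nowhere but r8c5, so r8c5=3.
Step 9. [r5c6∈{2,6}] r5c6 is the only open cell in row 5 admitting 2, so r5c6=2.
Step 10. [r1c9∈{3}] nothing but 3 survives at r1c9. So r1c9=3.
Step 11. [r2c5∈{5}] nothing but 5 survives at r2c5 ⇒ r2c5=5.
Step 12. [r2c8∈{9}] r2c8 has the single candidate 9 ⇒ r2c8=9.
Step 13. [r9c3∈{3}] r9c3 is down to just 3 ⇒ r9c3=3.
Step 14. [r6c9∈{9}] r6c9 is down to just 9 ⇒ r6c9=9.
Step 15. [r4c6∈{6}] only 6 remains possible at r4c6, so r4c6=6.
Step 16. [r2c7∈{1}] r2c7 is down to just 1. So r2c7=1.
Step 17. [r5c7∈{3}] only 3 remains possible at r5c7. So r5c7=3.
Step 18. [r7c1∈{4}] r7c1 has the single candidate 4. So r7c1=4.
Step 19. [r5c3∈{6}] r5c3's peers cover all but 6 ⇒ r5c3=6.
Step 20. [r3c6∈{7}] only 7 remains possible at r3c6. So r3c6=7.
Step 21. [r1c1∈{6}] r1c1 is down to just 6 ⇒ r1c1=6.
Step 22. [r2c3∈{2}] r2c3's peers cover all but 2 ⇒ r2c3=2.
Step 23. [r3c4∈{3}] r3c4 is down to just 3, so r3c4=3.
Step 24. [r6c2∈{8}] nothing but 8 survives at r6c2. So r6c2=8.
Step 25. [r3c2∈{4}] only 4 remains possible at r3c2, so r3c2=4.
Step 26. [r7c3∈{9}] r7c3 has the single candidate 9. So r7c3=9.
Step 27. [r9c6∈{8}] only 8 remains possible at r9c6. So r9c6=8.
Step 28. [r4c7∈{7}] nothing but 7 survives at r4c7. So r4c7=7.
Step 29. [r8c4∈{9}] r8c4 is down to just 9 ⇒ r8c4=9.
Step 30. [r8c7∈{5}] r8c7's peers cover all but 5 ⇒ r8c7=5.
Step 31. [r1c2∈{5}] nothing but 5 survives at r1c2 ⇒ r1c2=5.
Step 32. [r7c6∈{5}] r7c6 is down to just 5. So r7c6=5.
Step 33. [r1c8∈{7}] r1c8 is down to just 7 ⇒ r1c8=7.

Answer: 6 5 8 1 2 9 4 7 3 / 3 7 2 6 5 4 1 9 8 / 9 4 1 3 8 7 2 5 6 / 1 3 4 8 9 6 7 2 5 / 7 9 6 5 1 2 3 8 4 / 2 8 5 4 7 3 6 1 9 / 4 1 9 2 6 5 8 3 7 / 8 6 7 9 3 1 5 4 2 / 5 2 3 7 4 8 9 6 1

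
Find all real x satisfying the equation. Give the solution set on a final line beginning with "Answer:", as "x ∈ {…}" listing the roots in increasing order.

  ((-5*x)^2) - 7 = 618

Step 1. [((-5*x)^2) - 7 = 618] add 7: x sits inside (… - 7), so sub: (-5*x)^2 = 625.
Step 2. [(-5*x)^2 = 625] LHS squared, RHS 625 ≥ 0: apply √ (±) ⇒ sqrt: -5*x = 25 or -25.
Step 3. [-5*x = 25 or -25] leading coefficient -5: divide by -5. So div: x = -5 or 5.

Answer: x ∈ {-5, 5}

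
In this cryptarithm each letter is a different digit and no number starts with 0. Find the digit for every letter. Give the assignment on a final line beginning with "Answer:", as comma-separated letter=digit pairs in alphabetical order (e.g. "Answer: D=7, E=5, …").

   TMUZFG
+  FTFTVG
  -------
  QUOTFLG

Step 1. [Q] Q is the leading digit of a 7-digit sum of two 6-digit numbers; the final carry is exactly 1, so Q=1.
Step 2. [col 1: G + G ≡ G (mod 10)] column 1 reads G+G+carry(0)=G with nothing yet; with digits 1 already taken and all letters distinct, the only value for G is 0. So G=0.
Step 3. [col 2: F + V ≡ L (mod 10)] column 2 (F + V ≡ L (mod 10), carry-in 0) doesn't pin L yet; pick L=3 and continue. So L=3.
Step 4. [col 2: F + V ≡ L (mod 10)] no forcing yet in column 2 (carry-in 0); F=4 is free and consistent — try it ⇒ F=4.
Step 5. [col 2: F + V ≡ L (mod 10)] from column 2 (F=4, L=3, carry-in 0, digits 0,1,3,4 already taken and all letters distinct): V must equal 9. So V=9.
Step 6. [col 3: Z + T ≡ F (mod 10)] several values work for T in column 3 (Z + T ≡ F (mod 10), carry-in 1); try T=7, so T=7.
Step 7. [col 3: Z + T ≡ F (mod 10)] column 3 reads Z+T+carry(1)=F with T=7, F=4; with digits 0,1,3,4,7,9 already taken and all letters distinct, the only value for Z is 6. So Z=6.
Step 8. [col 4: U + F ≡ T (mod 10)] column 4: given F=4, T=7, carry-in 1, and digits 0,1,3,4,6,7,9 already taken and all letters distinct, U+F≡T (mod 10) forces U=2. So U=2.
Step 9. [col 5: M + T ≡ O (mod 10)] column 5 reads M+T+carry(0)=O with T=7; with digits 0,1,2,3,4,6,7,9 already taken and all letters distinct, the only value for M is 8 ⇒ M=8.
Step 10. [col 5: M + T ≡ O (mod 10)] in column 5 we have M+T≡O with carry-in 0; given M=8, T=7 and digits 0,1,2,3,4,6,7,8,9 already taken and all letters distinct, that pins O to 5. So O=5.

Answer: F=4, G=0, L=3, M=8, O=5, Q=1, T=7, U=2, V=9, Z=6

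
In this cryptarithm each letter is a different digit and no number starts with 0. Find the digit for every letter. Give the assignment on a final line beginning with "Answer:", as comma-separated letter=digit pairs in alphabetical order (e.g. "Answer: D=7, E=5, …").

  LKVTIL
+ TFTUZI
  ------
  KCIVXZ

Step 1. [col 1: L + I ≡ Z (mod 10)] L=6 is one option consistent with column 1 (L + I ≡ Z (mod 10), carry-in 0) — take it. So L=6.
Step 2. [col 1: L + I ≡ Z (mod 10)] Z=0 is one option consistent with column 1 (L + I ≡ Z (mod 10), carry-in 0) — take it. So Z=0.
Step 3. [col 1: L + I ≡ Z (mod 10)] from column 1 (L=6, Z=0, carry-in 0, digits 0,6 already taken and all letters distinct): I must equal 4, so I=4.
Step 4. [col 2: I + Z ≡ X (mod 10)] from column 2 (I=4, Z=0, carry-in 1, digits 0,4,6 already taken and all letters distinct): X must equal 5. So X=5.
Step 5. [col 3: T + U ≡ V (mod 10)] no forcing yet in column 3 (carry-in 0); U=2 is free and consistent — try it, so U=2.
Step 6. [col 3: T + U ≡ V (mod 10)] several values work for V in column 3 (T + U ≡ V (mod 10), carry-in 0); try V=3. So V=3.
Step 7. [col 3: T + U ≡ V (mod 10)] from column 3 (U=2, V=3, carry-in 0, digits 0,2,3,4,5,6 already taken and all letters distinct): T must equal 1, so T=1.
Step 8. [col 5: K + F ≡ C (mod 10)] column 5: given nothing yet, carry-in 0, and digits 0,1,2,3,4,5,6 already taken and all letters distinct, K+F≡C (mod 10) forces C=7 ⇒ C=7.
Step 9. [col 5: K + F ≡ C (mod 10)] column 5 (K + F ≡ C (mod 10), carry-in 0) doesn't pin K yet; pick K=8 and continue ⇒ K=8.
Step 10. [col 5: K + F ≡ C (mod 10)] from column 5 (K=8, C=7, carry-in 0, digits 0,1,2,3,4,5,6,7,8 already taken and all letters distinct): F must equal 9 ⇒ F=9.

Answer: C=7, F=9, I=4, K=8, L=6, T=1, U=2, V=3, X=5, Z=0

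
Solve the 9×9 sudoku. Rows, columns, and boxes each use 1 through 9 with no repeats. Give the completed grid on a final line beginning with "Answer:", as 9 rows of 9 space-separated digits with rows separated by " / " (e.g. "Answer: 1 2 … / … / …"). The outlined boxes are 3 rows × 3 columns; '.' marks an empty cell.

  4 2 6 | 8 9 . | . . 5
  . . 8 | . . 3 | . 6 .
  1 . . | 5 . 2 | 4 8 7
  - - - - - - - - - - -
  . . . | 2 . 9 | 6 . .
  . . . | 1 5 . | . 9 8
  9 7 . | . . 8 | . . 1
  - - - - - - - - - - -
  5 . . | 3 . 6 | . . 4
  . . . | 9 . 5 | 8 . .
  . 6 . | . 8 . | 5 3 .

Step 1. [r4c9∈{3}] r4c9's peers cover all but 3 ⇒ r4c9=3.
Step 2. [r1c8∈{1}] r1c8 has the single candidate 1. So r1c8=1.
Step 3. [r7c7∈{1,2,7,9}] in col 7, 1 fits only at r7c7. So r7c7=1.
Step 4. [r9c6∈{1,4,7}] across col 6, 1 lands solely at r9c6 ⇒ r9c6=1.
Step 5. [r5c6∈{4,7}] col 6 places 4 nowhere but r5c6, so r5c6=4.
Step 6. [r5c2∈{3}] nothing but 3 survives at r5c2 ⇒ r5c2=3.
Step 7. [r5c3∈{2}] r5c3 has the single candidate 2 ⇒ r5c3=2.
Step 8. [r2c1∈{7}] r2c1 has the single candidate 7. So r2c1=7.
Step 9. [r9c4∈{4,7}] r9c4 is the only open cell in col 4 admitting 7, so r9c4=7.
Step 10. [r9c3∈{4,9}] 4 has one home in row 9: r9c3. So r9c3=4.
Step 11. [r4c2∈{1,4,5,8}] r4c2 is the only open cell in col 2 admitting 4, so r4c2=4.
Step 12. [r2c7∈{2,9}] in col 7, 9 fits only at r2c7, so r2c7=9.
Step 13. [r4c3∈{1,5}] across row 4, 1 lands solely at r4c3, so r4c3=1.
Step 14. [r4c8∈{5,7}] row 4 places 5 nowhere but r4c8, so r4c8=5.
Step 15. [r8c5∈{2,4}] 4 has one home in row 8: r8c5. So r8c5=4.
Step 16. [r3c3∈{3,9}] across row 3, 3 lands solely at r3c3, so r3c3=3.
Step 17. [r2c9∈{2}] r2c9 is down to just 2 ⇒ r2c9=2.
Step 18. [r8c3∈{7}] r8c3's peers cover all but 7 ⇒ r8c3=7.
Step 19. [r8c8∈{2}] nothing but 2 survives at r8c8, so r8c8=2.
Step 20. [r7c3∈{9}] r7c3 has the single candidate 9, so r7c3=9.
Step 21. [r6c4∈{6}] nothing but 6 survives at r6c4, so r6c4=6.
Step 22. [r7c5∈{2}] r7c5's peers cover all but 2 ⇒ r7c5=2.
Step 23. [r9c1∈{2}] r9c1 has the single candidate 2, so r9c1=2.
Step 24. [r7c2∈{8}] r7c2 is down to just 8 ⇒ r7c2=8.
Step 25. [r1c7∈{3}] r1c7's peers cover all but 3. So r1c7=3.
Step 26. [r6c3∈{5}] r6c3 has the single candidate 5 ⇒ r6c3=5.
Step 27. [r1c6∈{7}] nothing but 7 survives at r1c6. So r1c6=7.
Step 28. [r2c5∈{1}] r2c5's peers cover all but 1. So r2c5=1.
Step 29. [r2c4∈{4}] r2c4 is down to just 4 ⇒ r2c4=4.
Step 30. [r8c2∈{1}] r8c2's peers cover all but 1 ⇒ r8c2=1.
Step 31. [r2c2∈{5}] r2c2 is down to just 5 ⇒ r2c2=5.
Step 32. [r4c1∈{8}] nothing but 8 survives at r4c1. So r4c1=8.
Step 33. [r4c5∈{7}] r4c5's peers cover all but 7, so r4c5=7.
Step 34. [r7c8∈{7}] r7c8 has the single candidate 7, so r7c8=7.
Step 35. [r8c1∈{3}] r8c1 is down to just 3 ⇒ r8c1=3.
Step 36. [r6c8∈{4}] nothing but 4 survives at r6c8. So r6c8=4.
Step 37. [r3c2∈{9}] nothing but 9 survives at r3c2. So r3c2=9.
Step 38. [r3c5∈{6}] nothing but 6 survives at r3c5. So r3c5=6.
Step 39. [r9c9∈{9}] only 9 remains possible at r9c9 ⇒ r9c9=9.
Step 40. [r5c7∈{7}] r5c7 is down to just 7. So r5c7=7.
Step 41. [r8c9∈{6}] r8c9's peers cover all but 6, so r8c9=6.
Step 42. [r6c5∈{3}] r6c5's peers cover all but 3, so r6c5=3.
Step 43. [r6c7∈{2}] r6c7 is down to just 2, so r6c7=2.
Step 44. [r5c1∈{6}] r5c1 is down to just 6. So r5c1=6.

Answer: 4 2 6 8 9 7 3 1 5 / 7 5 8 4 1 3 9 6 2 / 1 9 3 5 6 2 4 8 7 / 8 4 1 2 7 9 6 5 3 / 6 3 2 1 5 4 7 9 8 / 9 7 5 6 3 8 2 4 1 / 5 8 9 3 2 6 1 7 4 / 3 1 7 9 4 5 8 2 6 / 2 6 4 7 8 1 5 3 9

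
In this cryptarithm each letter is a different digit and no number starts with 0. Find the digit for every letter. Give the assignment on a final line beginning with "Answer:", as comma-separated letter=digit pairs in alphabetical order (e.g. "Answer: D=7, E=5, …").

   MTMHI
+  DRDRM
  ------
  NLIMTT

Step 1. [N] N is the leading digit of a 6-digit sum of two 5-digit numbers; the final carry is exactly 1, so N=1.
Step 2. [col 1: I + M ≡ T (mod 10)] column 1 (I + M ≡ T (mod 10), carry-in 0) doesn't pin M yet; pick M=4 and continue ⇒ M=4.
Step 3. [col 1: I + M ≡ T (mod 10)] T=2 is one option consistent with column 1 (I + M ≡ T (mod 10), carry-in 0) — take it. So T=2.
Step 4. [col 1: I + M ≡ T (mod 10)] column 1 reads I+M+carry(0)=T with M=4, T=2; with digits 1,2,4 already taken and all letters distinct, the only value for I is 8, so I=8.
Step 5. [col 2: H + R ≡ T (mod 10)] column 2 (H + R ≡ T (mod 10), carry-in 1) doesn't pin R yet; pick R=5 and continue ⇒ R=5.
Step 6. [col 2: H + R ≡ T (mod 10)] column 2 reads H+R+carry(1)=T with R=5, T=2; with digits 1,2,4,5,8 already taken and all letters distinct, the only value for H is 6, so H=6.
Step 7. [col 3: M + D ≡ M (mod 10)] column 3 reads M+D+carry(1)=M with M=4; with digits 1,2,4,5,6,8 already taken and all letters distinct, the only value for D is 9, so D=9.
Step 8. [col 5: M + D ≡ L (mod 10)] from column 5 (M=4, D=9, carry-in 0, digits 1,2,4,5,6,8,9 already taken and all letters distinct): L must equal 3, so L=3.

Answer: D=9, H=6, I=8, L=3, M=4, N=1, R=5, T=2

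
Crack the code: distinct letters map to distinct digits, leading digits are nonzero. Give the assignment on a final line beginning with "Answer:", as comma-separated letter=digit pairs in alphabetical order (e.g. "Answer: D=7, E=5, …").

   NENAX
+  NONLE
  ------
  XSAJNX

Step 1. [col 1: X + E ≡ X (mod 10)] column 1 reads X+E+carry(0)=X with nothing yet; with all letters distinct, none taken yet, the only value for E is 0 ⇒ E=0.
Step 2. [col 1: X + E ≡ X (mod 10)] several values work for X in column 1 (X + E ≡ X (mod 10), carry-in 0); try X=1 ⇒ X=1.
Step 3. [col 2: A + L ≡ N (mod 10)] no forcing yet in column 2 (carry-in 0); N=6 is free and consistent — try it, so N=6.
Step 4. [col 2: A + L ≡ N (mod 10)] several values work for A in column 2 (A + L ≡ N (mod 10), carry-in 0); try A=9. So A=9.
Step 5. [col 2: A + L ≡ N (mod 10)] column 2 reads A+L+carry(0)=N with A=9, N=6; with digits 0,1,6,9 already taken and all letters distinct, the only value for L is 7. So L=7.
Step 6. [col 3: N + N ≡ J (mod 10)] column 3: given N=6, carry-in 1, and digits 0,1,6,7,9 already taken and all letters distinct, N+N≡J (mod 10) forces J=3 ⇒ J=3.
Step 7. [col 4: E + O ≡ A (mod 10)] column 4: given E=0, A=9, carry-in 1, and digits 0,1,3,6,7,9 already taken and all letters distinct, E+O≡A (mod 10) forces O=8 ⇒ O=8.
Step 8. [col 5: N + N ≡ S (mod 10)] column 5 reads N+N+carry(0)=S with N=6; with digits 0,1,3,6,7,8,9 already taken and all letters distinct, the only value for S is 2. So S=2.

Answer: A=9, E=0, J=3, L=7, N=6, O=8, S=2, X=1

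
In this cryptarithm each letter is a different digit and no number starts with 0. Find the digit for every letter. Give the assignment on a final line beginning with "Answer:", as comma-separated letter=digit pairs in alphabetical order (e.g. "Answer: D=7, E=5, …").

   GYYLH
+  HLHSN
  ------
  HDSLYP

Step 1. [col 1: H + N ≡ P (mod 10)] no forcing yet in column 1 (carry-in 0); H=1 is free and consistent — try it, so H=1.
Step 2. [col 1: H + N ≡ P (mod 10)] column 1 (H + N ≡ P (mod 10), carry-in 0) doesn't pin N yet; pick N=6 and continue. So N=6.
Step 3. [col 1: H + N ≡ P (mod 10)] column 1 reads H+N+carry(0)=P with H=1, N=6; with digits 1,6 already taken and all letters distinct, the only value for P is 7. So P=7.
Step 4. [col 2: L + S ≡ Y (mod 10)] no forcing yet in column 2 (carry-in 0); S=8 is free and consistent — try it, so S=8.
Step 5. [col 2: L + S ≡ Y (mod 10)] several values work for L in column 2 (L + S ≡ Y (mod 10), carry-in 0); try L=5. So L=5.
Step 6. [col 2: L + S ≡ Y (mod 10)] column 2: given L=5, S=8, carry-in 0, and digits 1,5,6,7,8 already taken and all letters distinct, L+S≡Y (mod 10) forces Y=3, so Y=3.
Step 7. [col 5: G + H ≡ D (mod 10)] in column 5 we have G+H≡D with carry-in 0; given H=1 and digits 1,3,5,6,7,8 already taken and all letters distinct, that pins D to 0. So D=0.
Step 8. [col 5: G + H ≡ D (mod 10)] column 5: given H=1, D=0, carry-in 0, and digits 0,1,3,5,6,7,8 already taken and all letters distinct, G+H≡D (mod 10) forces G=9, so G=9.

Answer: D=0, G=9, H=1, L=5, N=6, P=7, S=8, Y=3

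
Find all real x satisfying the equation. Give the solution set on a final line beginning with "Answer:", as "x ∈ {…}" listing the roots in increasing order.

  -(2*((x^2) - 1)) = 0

Step 1. [-(2*((x^2) - 1)) = 0] leading − — multiply by −1 ⇒ neg: 2*((x^2) - 1) = 0.
Step 2. [2*((x^2) - 1) = 0] LHS = 2·(…); ÷2 both sides, so div: (x^2) - 1 = 0.
Step 3. [(x^2) - 1 = 0] 1 comes off first (add 1). So sub: x^2 = 1.
Step 4. [x^2 = 1] √ both sides: 1 ≥ 0 gives two branches. So sqrt: x = 1 or -1.

Answer: x ∈ {-1, 1}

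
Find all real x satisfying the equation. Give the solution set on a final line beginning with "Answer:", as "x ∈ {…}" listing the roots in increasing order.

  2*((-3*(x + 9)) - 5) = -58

Step 1. [2*((-3*(x + 9)) - 5) = -58] LHS = 2·(…); ÷2 both sides. So div: (-3*(x + 9)) - 5 = -29.
Step 2. [(-3*(x + 9)) - 5 = -29] -5 is outermost — add 5 both sides ⇒ sub: -3*(x + 9) = -24.
Step 3. [-3*(x + 9) = -24] -3·(inner) — divide through by -3, so div: x + 9 = 8.
Step 4. [x + 9 = 8] the outer +9 inverts by subtracting 9. So sub: x = -1.

Answer: x ∈ {-1}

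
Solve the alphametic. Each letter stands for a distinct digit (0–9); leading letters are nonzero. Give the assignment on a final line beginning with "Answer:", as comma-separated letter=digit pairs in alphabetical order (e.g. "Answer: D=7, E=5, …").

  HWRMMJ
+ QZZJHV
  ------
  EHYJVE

Step 1. [col 1: J + V ≡ E (mod 10)] several values work for E in column 1 (J + V ≡ E (mod 10), carry-in 0); try E=8, so E=8.
Step 2. [col 1: J + V ≡ E (mod 10)] J=2 is one option consistent with column 1 (J + V ≡ E (mod 10), carry-in 0) — take it ⇒ J=2.
Step 3. [col 1: J + V ≡ E (mod 10)] column 1 reads J+V+carry(0)=E with J=2, E=8; with digits 2,8 already taken and all letters distinct, the only value for V is 6 ⇒ V=6.
Step 4. [col 2: M + H ≡ V (mod 10)] no forcing yet in column 2 (carry-in 0); M=9 is free and consistent — try it ⇒ M=9.
Step 5. [col 2: M + H ≡ V (mod 10)] column 2 reads M+H+carry(0)=V with M=9, V=6; with digits 2,6,8,9 already taken and all letters distinct, the only value for H is 7, so H=7.
Step 6. [col 4: R + Z ≡ Y (mod 10)] R=0 is one option consistent with column 4 (R + Z ≡ Y (mod 10), carry-in 1) — take it. So R=0.
Step 7. [col 4: R + Z ≡ Y (mod 10)] several values work for Z in column 4 (R + Z ≡ Y (mod 10), carry-in 1); try Z=4. So Z=4.
Step 8. [col 4: R + Z ≡ Y (mod 10)] column 4 reads R+Z+carry(1)=Y with R=0, Z=4; with digits 0,2,4,6,7,8,9 already taken and all letters distinct, the only value for Y is 5. So Y=5.
Step 9. [col 5: W + Z ≡ H (mod 10)] column 5 reads W+Z+carry(0)=H with Z=4, H=7; with digits 0,2,4,5,6,7,8,9 already taken and all letters distinct, the only value for W is 3, so W=3.
Step 10. [col 6: H + Q ≡ E (mod 10)] from column 6 (H=7, E=8, carry-in 0, digits 0,2,3,4,5,6,7,8,9 already taken and all letters distinct): Q must equal 1 ⇒ Q=1.

Answer: E=8, H=7, J=2, M=9, Q=1, R=0, V=6, W=3, Y=5, Z=4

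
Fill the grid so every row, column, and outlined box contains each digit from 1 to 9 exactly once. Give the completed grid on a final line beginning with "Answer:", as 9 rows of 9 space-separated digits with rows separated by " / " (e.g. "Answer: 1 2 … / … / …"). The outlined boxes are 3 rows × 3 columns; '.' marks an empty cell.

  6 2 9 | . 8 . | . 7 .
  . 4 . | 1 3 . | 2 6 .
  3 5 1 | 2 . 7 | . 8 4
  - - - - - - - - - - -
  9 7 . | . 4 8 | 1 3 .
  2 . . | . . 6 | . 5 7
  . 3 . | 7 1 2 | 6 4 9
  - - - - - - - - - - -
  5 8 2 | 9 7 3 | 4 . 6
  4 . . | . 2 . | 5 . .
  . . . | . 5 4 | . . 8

Step 1. [r8c3∈{3,6,7}] row 8 places 7 nowhere but r8c3 ⇒ r8c3=7.
Step 2. [r6c1∈{8}] r6c1 has the single candidate 8. So r6c1=8.
Step 3. [r8c9∈{1,3}] row 8 places 3 nowhere but r8c9. So r8c9=3.
Step 4. [r9c1∈{1}] r9c1 has the single candidate 1. So r9c1=1.
Step 5. [r9c4∈{6}] r9c4 is down to just 6, so r9c4=6.
Step 6. [r9c2∈{9}] nothing but 9 survives at r9c2, so r9c2=9.
Step 7. [r1c6∈{5}] r1c6's peers cover all but 5 ⇒ r1c6=5.
Step 8. [r3c5∈{6,9}] row 3 places 6 nowhere but r3c5 ⇒ r3c5=6.
Step 9. [r8c8∈{1,9}] across row 8, 9 lands solely at r8c8 ⇒ r8c8=9.
Step 10. [r6c3∈{5}] r6c3's peers cover all but 5 ⇒ r6c3=5.
Step 11. [r7c8∈{1}] r7c8 has the single candidate 1, so r7c8=1.
Step 12. [r4c9∈{2}] nothing but 2 survives at r4c9, so r4c9=2.
Step 13. [r9c3∈{3}] r9c3's peers cover all but 3. So r9c3=3.
Step 14. [r5c7∈{8}] r5c7's peers cover all but 8 ⇒ r5c7=8.
Step 15. [r1c7∈{3}] r1c7 has the single candidate 3 ⇒ r1c7=3.
Step 16. [r2c9∈{5}] only 5 remains possible at r2c9, so r2c9=5.
Step 17. [r2c6∈{9}] nothing but 9 survives at r2c6 ⇒ r2c6=9.
Step 18. [r8c6∈{1}] nothing but 1 survives at r8c6. So r8c6=1.
Step 19. [r2c1∈{7}] only 7 remains possible at r2c1 ⇒ r2c1=7.
Step 20. [r9c7∈{7}] nothing but 7 survives at r9c7, so r9c7=7.
Step 21. [r5c2∈{1}] r5c2 has the single candidate 1, so r5c2=1.
Step 22. [r2c3∈{8}] nothing but 8 survives at r2c3, so r2c3=8.
Step 23. [r5c4∈{3}] r5c4's peers cover all but 3 ⇒ r5c4=3.
Step 24. [r8c2∈{6}] nothing but 6 survives at r8c2 ⇒ r8c2=6.
Step 25. [r8c4∈{8}] r8c4's peers cover all but 8, so r8c4=8.
Step 26. [r3c7∈{9}] r3c7 is down to just 9. So r3c7=9.
Step 27. [r9c8∈{2}] r9c8 has the single candidate 2 ⇒ r9c8=2.
Step 28. [r4c3∈{6}] r4c3's peers cover all but 6. So r4c3=6.
Step 29. [r1c4∈{4}] nothing but 4 survives at r1c4, so r1c4=4.
Step 30. [r4c4∈{5}] only 5 remains possible at r4c4, so r4c4=5.
Step 31. [r5c5∈{9}] r5c5's peers cover all but 9, so r5c5=9.
Step 32. [r1c9∈{1}] nothing but 1 survives at r1c9, so r1c9=1.
Step 33. [r5c3∈{4}] only 4 remains possible at r5c3 ⇒ r5c3=4.

Answer: 6 2 9 4 8 5 3 7 1 / 7 4 8 1 3 9 2 6 5 / 3 5 1 2 6 7 9 8 4 / 9 7 6 5 4 8 1 3 2 / 2 1 4 3 9 6 8 5 7 / 8 3 5 7 1 2 6 4 9 / 5 8 2 9 7 3 4 1 6 / 4 6 7 8 2 1 5 9 3 / 1 9 3 6 5 4 7 2 8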